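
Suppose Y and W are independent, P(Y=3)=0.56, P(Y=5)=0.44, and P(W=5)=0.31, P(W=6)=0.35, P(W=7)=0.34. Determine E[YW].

E[YW] = Σ_y Σ_w yw · P(Y=y)P(W=w)
 = 15·0.1736 + 18·0.196 + 21·0.1904 + 25·0.1364 + 30·0.154 + 35·0.1496
 = 2.604 + 3.528 + 3.9984 + 3.41 + 4.62 + 5.236
 = 23.3964

23.3964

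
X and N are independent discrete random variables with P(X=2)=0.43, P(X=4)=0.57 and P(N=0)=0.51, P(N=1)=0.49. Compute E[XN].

E[XN] = Σ_x Σ_n xn · P(X=x)P(N=n)
 = 0·0.2193 + 2·0.2107 + 0·0.2907 + 4·0.2793
 = 0 + 0.4214 + 0 + 1.1172
 = 1.5386

1.5386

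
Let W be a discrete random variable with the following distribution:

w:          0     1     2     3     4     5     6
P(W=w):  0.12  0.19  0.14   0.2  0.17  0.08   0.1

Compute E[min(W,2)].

E[min(W,2)] = Σ min(w,2)·P(W=w)
 = 0·0.12 + 1·0.19 + 2·0.14 + 2·0.2 + 2·0.17 + 2·0.08 + 2·0.1
 = 0 + 0.19 + 0.28 + 0.4 + 0.34 + 0.16 + 0.2
 = 1.57

1.57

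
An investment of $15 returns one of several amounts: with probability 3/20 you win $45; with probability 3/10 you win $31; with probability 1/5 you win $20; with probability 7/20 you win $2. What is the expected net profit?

E[payout] = 45·3/20 + 31·3/10 + 20·1/5 + 2·7/20
 = 27/4 + 93/10 + 4 + 7/10
 = 83/4
Net = 83/4 - 15 = 23/4

5.75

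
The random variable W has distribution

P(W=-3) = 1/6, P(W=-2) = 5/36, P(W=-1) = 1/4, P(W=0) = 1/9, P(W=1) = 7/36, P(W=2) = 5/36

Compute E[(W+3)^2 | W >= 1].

P(W >= 1) = 7/36 + 5/36 = 1/3.
E[(W+3)^2 | W >= 1] = [16·7/36 + 25·5/36] / (1/3)
 = 79/12 / (1/3)
 = 79/4

19.75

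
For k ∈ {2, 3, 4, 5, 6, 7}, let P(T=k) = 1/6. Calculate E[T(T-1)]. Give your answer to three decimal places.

E[T(T-1)] = Σ t(t-1)·P(T=t)
 = 2·1/6 + 6·1/6 + 12·1/6 + 20·1/6 + 30·1/6 + 42·1/6
 = 1/3 + 1 + 2 + 10/3 + 5 + 7
 = 56/3

18.667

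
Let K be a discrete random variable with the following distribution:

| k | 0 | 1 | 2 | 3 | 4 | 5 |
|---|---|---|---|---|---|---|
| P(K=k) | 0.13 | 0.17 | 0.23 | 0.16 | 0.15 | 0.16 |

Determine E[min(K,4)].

2.35

E[min(K,4)] = Σ min(k,4)·P(K=k)
 = 0·0.13 + 1·0.17 + 2·0.23 + 3·0.16 + 4·0.15 + 4·0.16
 = 0 + 0.17 + 0.46 + 0.48 + 0.6 + 0.64
 = 2.35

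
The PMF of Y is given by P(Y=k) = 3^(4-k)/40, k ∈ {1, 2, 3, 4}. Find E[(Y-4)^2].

E[(Y-4)^2] = Σ (y-4)^2·P(Y=y)
 = 9·27/40 + 4·9/40 + 1·3/40 + 0·1/40
 = 243/40 + 9/10 + 3/40 + 0
 = 141/20

7.05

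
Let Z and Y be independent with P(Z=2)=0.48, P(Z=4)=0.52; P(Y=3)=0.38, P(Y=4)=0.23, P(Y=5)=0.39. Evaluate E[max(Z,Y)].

4.2076

E[max(Z,Y)] = Σ_z Σ_y max(z,y) · P(Z=z)P(Y=y)
 = 3·0.1824 + 4·0.1104 + 5·0.1872 + 4·0.1976 + 4·0.1196 + 5·0.2028
 = 0.5472 + 0.4416 + 0.936 + 0.7904 + 0.4784 + 1.014
 = 4.2076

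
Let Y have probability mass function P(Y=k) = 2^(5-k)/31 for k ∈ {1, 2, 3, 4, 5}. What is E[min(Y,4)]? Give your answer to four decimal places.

E[min(Y,4)] = Σ min(y,4)·P(Y=y)
 = 1·16/31 + 2·8/31 + 3·4/31 + 4·2/31 + 4·1/31
 = 16/31 + 16/31 + 12/31 + 8/31 + 4/31
 = 56/31

1.8065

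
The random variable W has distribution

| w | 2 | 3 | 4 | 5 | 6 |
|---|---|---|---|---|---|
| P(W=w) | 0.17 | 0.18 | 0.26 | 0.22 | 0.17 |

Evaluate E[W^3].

E[W^3] = Σ w^3·P(W=w)
 = 8·0.17 + 27·0.18 + 64·0.26 + 125·0.22 + 216·0.17
 = 1.36 + 4.86 + 16.64 + 27.5 + 36.72
 = 87.08

87.08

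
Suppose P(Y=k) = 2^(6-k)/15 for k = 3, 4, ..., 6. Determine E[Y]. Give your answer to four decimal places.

E[Y] = Σ y·P(Y=y)
 = 3·8/15 + 4·4/15 + 5·2/15 + 6·1/15
 = 8/5 + 16/15 + 2/3 + 2/5
 = 56/15

3.7333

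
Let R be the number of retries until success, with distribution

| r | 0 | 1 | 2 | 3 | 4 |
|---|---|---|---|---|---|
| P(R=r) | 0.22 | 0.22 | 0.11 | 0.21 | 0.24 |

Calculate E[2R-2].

E[2R-2] = Σ (2r-2)·P(R=r)
 = (-2)·0.22 + 0·0.22 + 2·0.11 + 4·0.21 + 6·0.24
 = (-0.44) + 0 + 0.22 + 0.84 + 1.44
 = 2.06

2.06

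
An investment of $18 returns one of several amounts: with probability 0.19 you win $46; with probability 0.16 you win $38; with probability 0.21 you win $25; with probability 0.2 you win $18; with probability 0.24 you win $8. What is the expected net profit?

E[payout] = 46·0.19 + 38·0.16 + 25·0.21 + 18·0.2 + 8·0.24
 = 8.74 + 6.08 + 5.25 + 3.6 + 1.92
 = 25.59
Net = 25.59 - 18 = 7.59

7.59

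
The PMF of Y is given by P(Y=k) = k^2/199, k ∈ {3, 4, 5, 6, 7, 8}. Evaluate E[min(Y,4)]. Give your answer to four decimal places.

3.9548

E[min(Y,4)] = Σ min(y,4)·P(Y=y)
 = 3·9/199 + 4·16/199 + 4·25/199 + 4·36/199 + 4·49/199 + 4·64/199
 = 27/199 + 64/199 + 100/199 + 144/199 + 196/199 + 256/199
 = 787/199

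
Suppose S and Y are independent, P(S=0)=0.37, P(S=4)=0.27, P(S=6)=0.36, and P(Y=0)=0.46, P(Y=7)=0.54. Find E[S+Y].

7.02

E[S+Y] = Σ_s Σ_y (s+y) · P(S=s)P(Y=y)
 = 0·0.1702 + 7·0.1998 + 4·0.1242 + 11·0.1458 + 6·0.1656 + 13·0.1944
 = 0 + 1.3986 + 0.4968 + 1.6038 + 0.9936 + 2.5272
 = 7.02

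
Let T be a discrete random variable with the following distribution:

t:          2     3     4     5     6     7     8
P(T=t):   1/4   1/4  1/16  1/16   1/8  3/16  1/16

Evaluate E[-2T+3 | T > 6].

P(T > 6) = 3/16 + 1/16 = 1/4.
E[-2T+3 | T > 6] = [(-11)·3/16 + (-13)·1/16] / (1/4)
 = -23/8 / (1/4)
 = -23/2

-11.5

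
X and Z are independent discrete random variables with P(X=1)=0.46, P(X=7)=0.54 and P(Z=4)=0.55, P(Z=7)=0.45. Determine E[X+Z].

9.59

E[X+Z] = Σ_x Σ_z (x+z) · P(X=x)P(Z=z)
 = 5·0.253 + 8·0.207 + 11·0.297 + 14·0.243
 = 1.265 + 1.656 + 3.267 + 3.402
 = 9.59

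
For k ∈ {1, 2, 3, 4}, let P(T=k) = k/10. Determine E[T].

3

E[T] = Σ t·P(T=t)
 = 1·1/10 + 2·1/5 + 3·3/10 + 4·2/5
 = 1/10 + 2/5 + 9/10 + 8/5
 = 3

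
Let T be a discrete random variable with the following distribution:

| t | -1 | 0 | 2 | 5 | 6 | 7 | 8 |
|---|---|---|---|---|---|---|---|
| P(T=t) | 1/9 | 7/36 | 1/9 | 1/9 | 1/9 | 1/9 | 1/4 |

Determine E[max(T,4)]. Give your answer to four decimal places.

E[max(T,4)] = Σ max(t,4)·P(T=t)
 = 4·1/9 + 4·7/36 + 4·1/9 + 5·1/9 + 6·1/9 + 7·1/9 + 8·1/4
 = 4/9 + 7/9 + 4/9 + 5/9 + 2/3 + 7/9 + 2
 = 17/3

5.6667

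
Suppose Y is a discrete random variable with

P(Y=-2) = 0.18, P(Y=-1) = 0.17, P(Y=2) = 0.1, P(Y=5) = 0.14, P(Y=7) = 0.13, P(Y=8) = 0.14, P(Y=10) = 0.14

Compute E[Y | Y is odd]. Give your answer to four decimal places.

3.2727

P(Y is odd) = 0.17 + 0.14 + 0.13 = 0.44.
E[Y | Y is odd] = [(-1)·0.17 + 5·0.14 + 7·0.13] / 0.44
 = 1.44 / 0.44
 = 36/11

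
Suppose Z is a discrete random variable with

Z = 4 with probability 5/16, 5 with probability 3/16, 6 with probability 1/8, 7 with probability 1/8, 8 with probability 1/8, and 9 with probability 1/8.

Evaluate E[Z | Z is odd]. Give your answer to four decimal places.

P(Z is odd) = 3/16 + 1/8 + 1/8 = 7/16.
E[Z | Z is odd] = [5·3/16 + 7·1/8 + 9·1/8] / (7/16)
 = 47/16 / (7/16)
 = 47/7

6.7143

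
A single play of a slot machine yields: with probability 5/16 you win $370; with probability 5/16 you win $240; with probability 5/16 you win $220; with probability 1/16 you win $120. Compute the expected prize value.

266.875

E[payout] = 370·5/16 + 240·5/16 + 220·5/16 + 120·1/16
 = 925/8 + 75 + 275/4 + 15/2
 = 2135/8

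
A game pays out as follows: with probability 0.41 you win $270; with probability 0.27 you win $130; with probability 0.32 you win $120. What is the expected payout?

E[payout] = 270·0.41 + 130·0.27 + 120·0.32
 = 110.7 + 35.1 + 38.4
 = 184.2

184.2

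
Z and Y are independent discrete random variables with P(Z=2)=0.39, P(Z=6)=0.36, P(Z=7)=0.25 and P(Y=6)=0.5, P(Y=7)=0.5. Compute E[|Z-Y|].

E[|Z-Y|] = Σ_z Σ_y |z-y| · P(Z=z)P(Y=y)
 = 4·0.195 + 5·0.195 + 0·0.18 + 1·0.18 + 1·0.125 + 0·0.125
 = 0.78 + 0.975 + 0 + 0.18 + 0.125 + 0
 = 2.06

2.06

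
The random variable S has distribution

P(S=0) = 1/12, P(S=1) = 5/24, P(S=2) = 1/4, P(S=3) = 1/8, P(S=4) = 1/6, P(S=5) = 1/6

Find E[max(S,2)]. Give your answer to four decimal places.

E[max(S,2)] = Σ max(s,2)·P(S=s)
 = 2·1/12 + 2·5/24 + 2·1/4 + 3·1/8 + 4·1/6 + 5·1/6
 = 1/6 + 5/12 + 1/2 + 3/8 + 2/3 + 5/6
 = 71/24

2.9583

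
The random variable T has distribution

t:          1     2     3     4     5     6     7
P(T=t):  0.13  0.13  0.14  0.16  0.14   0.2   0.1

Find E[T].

4.05

E[T] = Σ t·P(T=t)
 = 1·0.13 + 2·0.13 + 3·0.14 + 4·0.16 + 5·0.14 + 6·0.2 + 7·0.1
 = 0.13 + 0.26 + 0.42 + 0.64 + 0.7 + 1.2 + 0.7
 = 4.05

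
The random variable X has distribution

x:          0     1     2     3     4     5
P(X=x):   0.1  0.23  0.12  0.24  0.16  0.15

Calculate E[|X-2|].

1.44

E[|X-2|] = Σ |x-2|·P(X=x)
 = 2·0.1 + 1·0.23 + 0·0.12 + 1·0.24 + 2·0.16 + 3·0.15
 = 0.2 + 0.23 + 0 + 0.24 + 0.32 + 0.45
 = 1.44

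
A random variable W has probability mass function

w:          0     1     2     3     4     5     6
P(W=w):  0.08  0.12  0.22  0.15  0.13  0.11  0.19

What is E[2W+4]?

10.44

E[2W+4] = Σ (2w+4)·P(W=w)
 = 4·0.08 + 6·0.12 + 8·0.22 + 10·0.15 + 12·0.13 + 14·0.11 + 16·0.19
 = 0.32 + 0.72 + 1.76 + 1.5 + 1.56 + 1.54 + 3.04
 = 10.44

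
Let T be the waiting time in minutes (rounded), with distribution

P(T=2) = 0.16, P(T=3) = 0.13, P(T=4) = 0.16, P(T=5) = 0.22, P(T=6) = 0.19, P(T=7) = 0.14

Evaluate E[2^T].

E[2^T] = Σ 2^t·P(T=t)
 = 4·0.16 + 8·0.13 + 16·0.16 + 32·0.22 + 64·0.19 + 128·0.14
 = 0.64 + 1.04 + 2.56 + 7.04 + 12.16 + 17.92
 = 41.36

41.36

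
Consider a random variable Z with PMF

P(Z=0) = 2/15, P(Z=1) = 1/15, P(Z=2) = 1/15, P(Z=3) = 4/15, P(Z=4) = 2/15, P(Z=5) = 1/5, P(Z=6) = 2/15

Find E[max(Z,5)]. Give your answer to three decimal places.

E[max(Z,5)] = Σ max(z,5)·P(Z=z)
 = 5·2/15 + 5·1/15 + 5·1/15 + 5·4/15 + 5·2/15 + 5·1/5 + 6·2/15
 = 2/3 + 1/3 + 1/3 + 4/3 + 2/3 + 1 + 4/5
 = 77/15

5.133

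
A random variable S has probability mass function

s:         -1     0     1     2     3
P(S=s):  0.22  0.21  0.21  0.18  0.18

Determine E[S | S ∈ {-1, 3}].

0.8

P(S ∈ {-1, 3}) = 0.22 + 0.18 = 0.4.
E[S | S ∈ {-1, 3}] = [(-1)·0.22 + 3·0.18] / 0.4
 = 0.32 / 0.4
 = 4/5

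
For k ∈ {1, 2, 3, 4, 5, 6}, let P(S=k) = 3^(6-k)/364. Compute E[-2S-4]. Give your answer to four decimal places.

-6.9835

E[-2S-4] = Σ (-2s-4)·P(S=s)
 = (-6)·243/364 + (-8)·81/364 + (-10)·27/364 + (-12)·9/364 + (-14)·3/364 + (-16)·1/364
 = (-729/182) + (-162/91) + (-135/182) + (-27/91) + (-3/26) + (-4/91)
 = -1271/182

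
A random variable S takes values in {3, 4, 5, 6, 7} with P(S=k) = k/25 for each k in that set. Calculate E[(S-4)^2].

E[(S-4)^2] = Σ (s-4)^2·P(S=s)
 = 1·3/25 + 0·4/25 + 1·1/5 + 4·6/25 + 9·7/25
 = 3/25 + 0 + 1/5 + 24/25 + 63/25
 = 19/5

3.8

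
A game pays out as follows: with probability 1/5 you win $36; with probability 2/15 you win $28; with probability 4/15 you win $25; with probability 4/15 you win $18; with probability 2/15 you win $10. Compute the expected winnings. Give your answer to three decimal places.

23.733

E[payout] = 36·1/5 + 28·2/15 + 25·4/15 + 18·4/15 + 10·2/15
 = 36/5 + 56/15 + 20/3 + 24/5 + 4/3
 = 356/15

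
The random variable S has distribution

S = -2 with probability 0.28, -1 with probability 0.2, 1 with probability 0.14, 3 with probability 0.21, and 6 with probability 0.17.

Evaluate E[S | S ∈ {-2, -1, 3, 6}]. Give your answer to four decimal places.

P(S ∈ {-2, -1, 3, 6}) = 0.28 + 0.2 + 0.21 + 0.17 = 0.86.
E[S | S ∈ {-2, -1, 3, 6}] = [(-2)·0.28 + (-1)·0.2 + 3·0.21 + 6·0.17] / 0.86
 = 0.89 / 0.86
 = 89/86

1.0349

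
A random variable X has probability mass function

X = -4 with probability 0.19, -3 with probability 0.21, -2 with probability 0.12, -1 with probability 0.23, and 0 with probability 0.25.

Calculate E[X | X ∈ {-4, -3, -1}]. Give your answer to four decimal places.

P(X ∈ {-4, -3, -1}) = 0.19 + 0.21 + 0.23 = 0.63.
E[X | X ∈ {-4, -3, -1}] = [(-4)·0.19 + (-3)·0.21 + (-1)·0.23] / 0.63
 = -1.62 / 0.63
 = -18/7

-2.5714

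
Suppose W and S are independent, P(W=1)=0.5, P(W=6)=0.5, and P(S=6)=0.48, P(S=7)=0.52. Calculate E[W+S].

10.02

E[W+S] = Σ_w Σ_s (w+s) · P(W=w)P(S=s)
 = 7·0.24 + 8·0.26 + 12·0.24 + 13·0.26
 = 1.68 + 2.08 + 2.88 + 3.38
 = 10.02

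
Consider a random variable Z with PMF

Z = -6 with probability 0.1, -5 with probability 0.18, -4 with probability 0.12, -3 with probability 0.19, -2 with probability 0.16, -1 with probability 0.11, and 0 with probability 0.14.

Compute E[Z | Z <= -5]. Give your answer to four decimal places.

P(Z <= -5) = 0.1 + 0.18 = 0.28.
E[Z | Z <= -5] = [(-6)·0.1 + (-5)·0.18] / 0.28
 = -1.5 / 0.28
 = -75/14

-5.3571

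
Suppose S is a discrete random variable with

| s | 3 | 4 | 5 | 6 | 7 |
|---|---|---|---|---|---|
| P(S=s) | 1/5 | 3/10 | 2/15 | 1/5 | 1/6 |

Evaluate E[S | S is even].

P(S is even) = 3/10 + 1/5 = 1/2.
E[S | S is even] = [4·3/10 + 6·1/5] / (1/2)
 = 12/5 / (1/2)
 = 24/5

4.8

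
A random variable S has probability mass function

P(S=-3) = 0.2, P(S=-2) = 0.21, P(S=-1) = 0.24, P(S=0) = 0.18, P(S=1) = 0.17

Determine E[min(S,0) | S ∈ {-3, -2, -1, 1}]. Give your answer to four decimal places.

-1.5366

P(S ∈ {-3, -2, -1, 1}) = 0.2 + 0.21 + 0.24 + 0.17 = 0.82.
E[min(S,0) | S ∈ {-3, -2, -1, 1}] = [(-3)·0.2 + (-2)·0.21 + (-1)·0.24 + 0·0.17] / 0.82
 = -1.26 / 0.82
 = -63/41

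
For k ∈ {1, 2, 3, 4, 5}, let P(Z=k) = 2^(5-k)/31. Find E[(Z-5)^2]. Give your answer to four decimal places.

E[(Z-5)^2] = Σ (z-5)^2·P(Z=z)
 = 16·16/31 + 9·8/31 + 4·4/31 + 1·2/31 + 0·1/31
 = 256/31 + 72/31 + 16/31 + 2/31 + 0
 = 346/31

11.1613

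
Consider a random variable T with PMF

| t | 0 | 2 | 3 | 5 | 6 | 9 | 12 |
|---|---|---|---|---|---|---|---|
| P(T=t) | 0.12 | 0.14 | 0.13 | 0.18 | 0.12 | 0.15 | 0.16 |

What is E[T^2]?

45.74

E[T^2] = Σ t^2·P(T=t)
 = 0·0.12 + 4·0.14 + 9·0.13 + 25·0.18 + 36·0.12 + 81·0.15 + 144·0.16
 = 0 + 0.56 + 1.17 + 4.5 + 4.32 + 12.15 + 23.04
 = 45.74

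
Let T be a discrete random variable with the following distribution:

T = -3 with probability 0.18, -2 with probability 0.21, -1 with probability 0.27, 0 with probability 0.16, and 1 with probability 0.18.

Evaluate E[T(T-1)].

3.96

E[T(T-1)] = Σ t(t-1)·P(T=t)
 = 12·0.18 + 6·0.21 + 2·0.27 + 0·0.16 + 0·0.18
 = 2.16 + 1.26 + 0.54 + 0 + 0
 = 3.96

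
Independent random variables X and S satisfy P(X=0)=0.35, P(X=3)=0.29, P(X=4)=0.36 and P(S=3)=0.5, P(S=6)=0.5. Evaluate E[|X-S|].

E[|X-S|] = Σ_x Σ_s |x-s| · P(X=x)P(S=s)
 = 3·0.175 + 6·0.175 + 0·0.145 + 3·0.145 + 1·0.18 + 2·0.18
 = 0.525 + 1.05 + 0 + 0.435 + 0.18 + 0.36
 = 2.55

2.55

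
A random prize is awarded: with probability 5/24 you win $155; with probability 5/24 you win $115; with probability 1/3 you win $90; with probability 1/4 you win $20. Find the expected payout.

E[payout] = 155·5/24 + 115·5/24 + 90·1/3 + 20·1/4
 = 775/24 + 575/24 + 30 + 5
 = 365/4

91.25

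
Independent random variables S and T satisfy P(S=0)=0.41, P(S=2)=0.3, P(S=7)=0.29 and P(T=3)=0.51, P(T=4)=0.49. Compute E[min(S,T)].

1.6121

E[min(S,T)] = Σ_s Σ_t min(s,t) · P(S=s)P(T=t)
 = 0·0.2091 + 0·0.2009 + 2·0.153 + 2·0.147 + 3·0.1479 + 4·0.1421
 = 0 + 0 + 0.306 + 0.294 + 0.4437 + 0.5684
 = 1.6121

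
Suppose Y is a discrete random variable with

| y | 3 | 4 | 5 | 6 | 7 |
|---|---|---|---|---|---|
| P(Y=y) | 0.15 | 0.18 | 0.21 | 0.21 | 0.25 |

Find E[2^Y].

E[2^Y] = Σ 2^y·P(Y=y)
 = 8·0.15 + 16·0.18 + 32·0.21 + 64·0.21 + 128·0.25
 = 1.2 + 2.88 + 6.72 + 13.44 + 32
 = 56.24

56.24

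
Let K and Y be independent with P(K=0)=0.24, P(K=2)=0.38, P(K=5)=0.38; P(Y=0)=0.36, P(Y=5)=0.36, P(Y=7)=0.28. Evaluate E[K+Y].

6.42

E[K+Y] = Σ_k Σ_y (k+y) · P(K=k)P(Y=y)
 = 0·0.0864 + 5·0.0864 + 7·0.0672 + 2·0.1368 + 7·0.1368 + 9·0.1064 + 5·0.1368 + 10·0.1368 + 12·0.1064
 = 0 + 0.432 + 0.4704 + 0.2736 + 0.9576 + 0.9576 + 0.684 + 1.368 + 1.2768
 = 6.42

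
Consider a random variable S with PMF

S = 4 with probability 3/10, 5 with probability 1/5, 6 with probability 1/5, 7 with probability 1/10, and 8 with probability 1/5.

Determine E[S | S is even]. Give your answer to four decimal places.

P(S is even) = 3/10 + 1/5 + 1/5 = 7/10.
E[S | S is even] = [4·3/10 + 6·1/5 + 8·1/5] / (7/10)
 = 4 / (7/10)
 = 40/7

5.7143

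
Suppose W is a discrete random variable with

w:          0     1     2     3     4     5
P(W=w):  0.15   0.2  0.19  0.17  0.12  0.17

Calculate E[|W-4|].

E[|W-4|] = Σ |w-4|·P(W=w)
 = 4·0.15 + 3·0.2 + 2·0.19 + 1·0.17 + 0·0.12 + 1·0.17
 = 0.6 + 0.6 + 0.38 + 0.17 + 0 + 0.17
 = 1.92

1.92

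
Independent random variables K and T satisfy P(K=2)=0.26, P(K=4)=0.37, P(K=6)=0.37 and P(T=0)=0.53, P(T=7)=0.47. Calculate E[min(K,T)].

1.9834

E[min(K,T)] = Σ_k Σ_t min(k,t) · P(K=k)P(T=t)
 = 0·0.1378 + 2·0.1222 + 0·0.1961 + 4·0.1739 + 0·0.1961 + 6·0.1739
 = 0 + 0.2444 + 0 + 0.6956 + 0 + 1.0434
 = 1.9834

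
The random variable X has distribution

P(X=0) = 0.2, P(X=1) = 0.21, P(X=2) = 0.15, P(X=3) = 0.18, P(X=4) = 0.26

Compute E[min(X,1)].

0.8

E[min(X,1)] = Σ min(x,1)·P(X=x)
 = 0·0.2 + 1·0.21 + 1·0.15 + 1·0.18 + 1·0.26
 = 0 + 0.21 + 0.15 + 0.18 + 0.26
 = 0.8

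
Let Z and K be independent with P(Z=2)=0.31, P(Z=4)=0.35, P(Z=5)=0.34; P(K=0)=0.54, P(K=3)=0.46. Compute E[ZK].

5.1336

E[ZK] = Σ_z Σ_k zk · P(Z=z)P(K=k)
 = 0·0.1674 + 6·0.1426 + 0·0.189 + 12·0.161 + 0·0.1836 + 15·0.1564
 = 0 + 0.8556 + 0 + 1.932 + 0 + 2.346
 = 5.1336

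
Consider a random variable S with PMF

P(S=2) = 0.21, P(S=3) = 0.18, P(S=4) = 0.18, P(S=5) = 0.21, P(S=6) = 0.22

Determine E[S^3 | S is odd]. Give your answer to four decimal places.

79.7692

P(S is odd) = 0.18 + 0.21 = 0.39.
E[S^3 | S is odd] = [27·0.18 + 125·0.21] / 0.39
 = 31.11 / 0.39
 = 1037/13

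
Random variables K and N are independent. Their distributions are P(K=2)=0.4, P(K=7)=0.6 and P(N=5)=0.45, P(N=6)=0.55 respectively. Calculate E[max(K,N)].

6.42

E[max(K,N)] = Σ_k Σ_n max(k,n) · P(K=k)P(N=n)
 = 5·0.18 + 6·0.22 + 7·0.27 + 7·0.33
 = 0.9 + 1.32 + 1.89 + 2.31
 = 6.42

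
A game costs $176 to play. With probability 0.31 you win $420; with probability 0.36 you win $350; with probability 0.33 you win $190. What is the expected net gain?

E[payout] = 420·0.31 + 350·0.36 + 190·0.33
 = 130.2 + 126 + 62.7
 = 318.9
Net = 318.9 - 176 = 142.9

142.9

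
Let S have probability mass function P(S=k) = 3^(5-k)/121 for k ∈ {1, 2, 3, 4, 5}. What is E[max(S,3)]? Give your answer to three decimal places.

E[max(S,3)] = Σ max(s,3)·P(S=s)
 = 3·81/121 + 3·27/121 + 3·9/121 + 4·3/121 + 5·1/121
 = 243/121 + 81/121 + 27/121 + 12/121 + 5/121
 = 368/121

3.041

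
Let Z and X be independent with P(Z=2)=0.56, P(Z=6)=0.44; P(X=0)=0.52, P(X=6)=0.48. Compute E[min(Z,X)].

1.8048

E[min(Z,X)] = Σ_z Σ_x min(z,x) · P(Z=z)P(X=x)
 = 0·0.2912 + 2·0.2688 + 0·0.2288 + 6·0.2112
 = 0 + 0.5376 + 0 + 1.2672
 = 1.8048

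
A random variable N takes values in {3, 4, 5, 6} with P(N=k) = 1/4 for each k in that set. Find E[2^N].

30

E[2^N] = Σ 2^n·P(N=n)
 = 8·1/4 + 16·1/4 + 32·1/4 + 64·1/4
 = 2 + 4 + 8 + 16
 = 30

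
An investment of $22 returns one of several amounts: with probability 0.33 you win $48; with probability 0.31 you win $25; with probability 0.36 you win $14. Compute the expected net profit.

6.63

E[payout] = 48·0.33 + 25·0.31 + 14·0.36
 = 15.84 + 7.75 + 5.04
 = 28.63
Net = 28.63 - 22 = 6.63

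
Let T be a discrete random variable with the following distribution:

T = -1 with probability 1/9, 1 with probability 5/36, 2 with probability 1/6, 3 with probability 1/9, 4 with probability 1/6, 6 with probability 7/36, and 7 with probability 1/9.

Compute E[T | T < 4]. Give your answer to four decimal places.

P(T < 4) = 1/9 + 5/36 + 1/6 + 1/9 = 19/36.
E[T | T < 4] = [(-1)·1/9 + 1·5/36 + 2·1/6 + 3·1/9] / (19/36)
 = 25/36 / (19/36)
 = 25/19

1.3158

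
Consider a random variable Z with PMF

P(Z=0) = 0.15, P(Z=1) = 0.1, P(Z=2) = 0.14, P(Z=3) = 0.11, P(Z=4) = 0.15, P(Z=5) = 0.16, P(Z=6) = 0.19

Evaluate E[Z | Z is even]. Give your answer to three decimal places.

P(Z is even) = 0.15 + 0.14 + 0.15 + 0.19 = 0.63.
E[Z | Z is even] = [0·0.15 + 2·0.14 + 4·0.15 + 6·0.19] / 0.63
 = 2.02 / 0.63
 = 202/63

3.206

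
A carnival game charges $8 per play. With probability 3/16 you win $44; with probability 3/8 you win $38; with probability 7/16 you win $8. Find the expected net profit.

18

E[payout] = 44·3/16 + 38·3/8 + 8·7/16
 = 33/4 + 57/4 + 7/2
 = 26
Net = 26 - 8 = 18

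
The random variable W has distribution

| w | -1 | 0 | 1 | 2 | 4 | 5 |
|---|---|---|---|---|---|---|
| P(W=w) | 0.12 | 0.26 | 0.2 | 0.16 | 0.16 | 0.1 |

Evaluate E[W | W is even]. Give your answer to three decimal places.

1.655

P(W is even) = 0.26 + 0.16 + 0.16 = 0.58.
E[W | W is even] = [0·0.26 + 2·0.16 + 4·0.16] / 0.58
 = 0.96 / 0.58
 = 48/29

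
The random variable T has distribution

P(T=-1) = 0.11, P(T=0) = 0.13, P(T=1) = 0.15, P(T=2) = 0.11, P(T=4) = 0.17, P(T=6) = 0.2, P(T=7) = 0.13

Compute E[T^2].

E[T^2] = Σ t^2·P(T=t)
 = 1·0.11 + 0·0.13 + 1·0.15 + 4·0.11 + 16·0.17 + 36·0.2 + 49·0.13
 = 0.11 + 0 + 0.15 + 0.44 + 2.72 + 7.2 + 6.37
 = 16.99

16.99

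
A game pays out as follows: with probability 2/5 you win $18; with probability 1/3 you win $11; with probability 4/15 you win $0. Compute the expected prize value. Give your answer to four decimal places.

10.8667

E[payout] = 18·2/5 + 11·1/3 + 0·4/15
 = 36/5 + 11/3 + 0
 = 163/15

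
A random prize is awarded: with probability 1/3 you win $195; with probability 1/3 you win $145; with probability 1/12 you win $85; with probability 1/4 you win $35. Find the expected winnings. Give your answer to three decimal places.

E[payout] = 195·1/3 + 145·1/3 + 85·1/12 + 35·1/4
 = 65 + 145/3 + 85/12 + 35/4
 = 775/6

129.167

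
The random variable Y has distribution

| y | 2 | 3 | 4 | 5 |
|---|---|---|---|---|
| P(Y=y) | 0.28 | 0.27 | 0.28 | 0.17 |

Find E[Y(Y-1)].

E[Y(Y-1)] = Σ y(y-1)·P(Y=y)
 = 2·0.28 + 6·0.27 + 12·0.28 + 20·0.17
 = 0.56 + 1.62 + 3.36 + 3.4
 = 8.94

8.94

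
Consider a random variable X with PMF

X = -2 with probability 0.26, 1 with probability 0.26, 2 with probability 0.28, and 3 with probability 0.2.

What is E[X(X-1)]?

3.32

E[X(X-1)] = Σ x(x-1)·P(X=x)
 = 6·0.26 + 0·0.26 + 2·0.28 + 6·0.2
 = 1.56 + 0 + 0.56 + 1.2
 = 3.32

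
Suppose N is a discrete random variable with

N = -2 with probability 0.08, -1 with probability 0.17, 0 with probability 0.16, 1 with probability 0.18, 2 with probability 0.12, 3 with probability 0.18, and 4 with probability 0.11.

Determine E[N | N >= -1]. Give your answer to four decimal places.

P(N >= -1) = 0.17 + 0.16 + 0.18 + 0.12 + 0.18 + 0.11 = 0.92.
E[N | N >= -1] = [(-1)·0.17 + 0·0.16 + 1·0.18 + 2·0.12 + 3·0.18 + 4·0.11] / 0.92
 = 1.23 / 0.92
 = 123/92

1.3370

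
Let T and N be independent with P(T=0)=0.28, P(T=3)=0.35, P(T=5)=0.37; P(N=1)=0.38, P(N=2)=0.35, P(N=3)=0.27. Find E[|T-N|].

2.0684

E[|T-N|] = Σ_t Σ_n |t-n| · P(T=t)P(N=n)
 = 1·0.1064 + 2·0.098 + 3·0.0756 + 2·0.133 + 1·0.1225 + 0·0.0945 + 4·0.1406 + 3·0.1295 + 2·0.0999
 = 0.1064 + 0.196 + 0.2268 + 0.266 + 0.1225 + 0 + 0.5624 + 0.3885 + 0.1998
 = 2.0684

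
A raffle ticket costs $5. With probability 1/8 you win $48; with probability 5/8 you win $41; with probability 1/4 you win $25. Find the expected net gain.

E[payout] = 48·1/8 + 41·5/8 + 25·1/4
 = 6 + 205/8 + 25/4
 = 303/8
Net = 303/8 - 5 = 263/8

32.875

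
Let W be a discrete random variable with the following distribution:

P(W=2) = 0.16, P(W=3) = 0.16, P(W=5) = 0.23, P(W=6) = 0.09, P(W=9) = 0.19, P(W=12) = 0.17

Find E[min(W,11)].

E[min(W,11)] = Σ min(w,11)·P(W=w)
 = 2·0.16 + 3·0.16 + 5·0.23 + 6·0.09 + 9·0.19 + 11·0.17
 = 0.32 + 0.48 + 1.15 + 0.54 + 1.71 + 1.87
 = 6.07

6.07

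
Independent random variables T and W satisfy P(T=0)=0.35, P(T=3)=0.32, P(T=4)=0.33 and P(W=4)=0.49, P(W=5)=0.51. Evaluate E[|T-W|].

E[|T-W|] = Σ_t Σ_w |t-w| · P(T=t)P(W=w)
 = 4·0.1715 + 5·0.1785 + 1·0.1568 + 2·0.1632 + 0·0.1617 + 1·0.1683
 = 0.686 + 0.8925 + 0.1568 + 0.3264 + 0 + 0.1683
 = 2.23

2.23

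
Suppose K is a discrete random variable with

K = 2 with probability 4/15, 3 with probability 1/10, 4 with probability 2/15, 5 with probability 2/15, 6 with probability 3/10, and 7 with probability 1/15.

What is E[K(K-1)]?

E[K(K-1)] = Σ k(k-1)·P(K=k)
 = 2·4/15 + 6·1/10 + 12·2/15 + 20·2/15 + 30·3/10 + 42·1/15
 = 8/15 + 3/5 + 8/5 + 8/3 + 9 + 14/5
 = 86/5

17.2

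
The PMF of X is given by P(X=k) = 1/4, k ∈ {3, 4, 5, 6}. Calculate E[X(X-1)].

17

E[X(X-1)] = Σ x(x-1)·P(X=x)
 = 6·1/4 + 12·1/4 + 20·1/4 + 30·1/4
 = 3/2 + 3 + 5 + 15/2
 = 17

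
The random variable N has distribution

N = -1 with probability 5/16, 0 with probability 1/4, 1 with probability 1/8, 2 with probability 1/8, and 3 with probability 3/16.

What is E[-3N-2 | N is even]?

-4

P(N is even) = 1/4 + 1/8 = 3/8.
E[-3N-2 | N is even] = [(-2)·1/4 + (-8)·1/8] / (3/8)
 = -3/2 / (3/8)
 = -4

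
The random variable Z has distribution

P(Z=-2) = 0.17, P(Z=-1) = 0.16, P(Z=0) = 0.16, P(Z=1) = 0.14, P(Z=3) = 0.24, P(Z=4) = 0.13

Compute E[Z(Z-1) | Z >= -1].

4

P(Z >= -1) = 0.16 + 0.16 + 0.14 + 0.24 + 0.13 = 0.83.
E[Z(Z-1) | Z >= -1] = [2·0.16 + 0·0.16 + 0·0.14 + 6·0.24 + 12·0.13] / 0.83
 = 3.32 / 0.83
 = 4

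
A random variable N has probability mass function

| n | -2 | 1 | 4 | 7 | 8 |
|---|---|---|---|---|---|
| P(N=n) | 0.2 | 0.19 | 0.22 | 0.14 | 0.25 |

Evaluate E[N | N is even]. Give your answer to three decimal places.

P(N is even) = 0.2 + 0.22 + 0.25 = 0.67.
E[N | N is even] = [(-2)·0.2 + 4·0.22 + 8·0.25] / 0.67
 = 2.48 / 0.67
 = 248/67

3.701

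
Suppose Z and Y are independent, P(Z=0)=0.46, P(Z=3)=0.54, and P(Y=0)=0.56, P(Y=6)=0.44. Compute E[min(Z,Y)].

0.7128

E[min(Z,Y)] = Σ_z Σ_y min(z,y) · P(Z=z)P(Y=y)
 = 0·0.2576 + 0·0.2024 + 0·0.3024 + 3·0.2376
 = 0 + 0 + 0 + 0.7128
 = 0.7128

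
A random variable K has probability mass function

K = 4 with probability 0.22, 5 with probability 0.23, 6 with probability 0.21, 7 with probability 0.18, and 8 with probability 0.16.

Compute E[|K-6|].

1.17

E[|K-6|] = Σ |k-6|·P(K=k)
 = 2·0.22 + 1·0.23 + 0·0.21 + 1·0.18 + 2·0.16
 = 0.44 + 0.23 + 0 + 0.18 + 0.32
 = 1.17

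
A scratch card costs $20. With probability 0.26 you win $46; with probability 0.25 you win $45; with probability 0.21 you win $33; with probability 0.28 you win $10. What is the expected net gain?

E[payout] = 46·0.26 + 45·0.25 + 33·0.21 + 10·0.28
 = 11.96 + 11.25 + 6.93 + 2.8
 = 32.94
Net = 32.94 - 20 = 12.94

12.94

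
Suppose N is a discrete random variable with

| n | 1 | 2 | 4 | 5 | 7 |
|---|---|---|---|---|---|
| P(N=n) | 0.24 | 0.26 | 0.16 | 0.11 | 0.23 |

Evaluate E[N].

3.56

E[N] = Σ n·P(N=n)
 = 1·0.24 + 2·0.26 + 4·0.16 + 5·0.11 + 7·0.23
 = 0.24 + 0.52 + 0.64 + 0.55 + 1.61
 = 3.56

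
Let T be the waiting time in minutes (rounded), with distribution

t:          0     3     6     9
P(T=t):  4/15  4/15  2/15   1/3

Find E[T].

4.6

E[T] = Σ t·P(T=t)
 = 0·4/15 + 3·4/15 + 6·2/15 + 9·1/3
 = 0 + 4/5 + 4/5 + 3
 = 23/5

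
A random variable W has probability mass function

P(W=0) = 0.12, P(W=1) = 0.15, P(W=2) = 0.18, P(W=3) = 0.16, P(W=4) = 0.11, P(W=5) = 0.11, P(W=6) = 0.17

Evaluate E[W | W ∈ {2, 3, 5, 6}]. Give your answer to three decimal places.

P(W ∈ {2, 3, 5, 6}) = 0.18 + 0.16 + 0.11 + 0.17 = 0.62.
E[W | W ∈ {2, 3, 5, 6}] = [2·0.18 + 3·0.16 + 5·0.11 + 6·0.17] / 0.62
 = 2.41 / 0.62
 = 241/62

3.887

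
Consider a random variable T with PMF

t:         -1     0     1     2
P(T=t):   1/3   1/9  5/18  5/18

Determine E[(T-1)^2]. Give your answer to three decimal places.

1.722

E[(T-1)^2] = Σ (t-1)^2·P(T=t)
 = 4·1/3 + 1·1/9 + 0·5/18 + 1·5/18
 = 4/3 + 1/9 + 0 + 5/18
 = 31/18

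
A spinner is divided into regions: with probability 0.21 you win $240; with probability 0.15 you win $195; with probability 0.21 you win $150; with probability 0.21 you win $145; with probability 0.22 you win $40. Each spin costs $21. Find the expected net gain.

129.4

E[payout] = 240·0.21 + 195·0.15 + 150·0.21 + 145·0.21 + 40·0.22
 = 50.4 + 29.25 + 31.5 + 30.45 + 8.8
 = 150.4
Net = 150.4 - 21 = 129.4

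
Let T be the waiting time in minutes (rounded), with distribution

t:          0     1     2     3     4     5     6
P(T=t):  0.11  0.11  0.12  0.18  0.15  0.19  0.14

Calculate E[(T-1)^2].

E[(T-1)^2] = Σ (t-1)^2·P(T=t)
 = 1·0.11 + 0·0.11 + 1·0.12 + 4·0.18 + 9·0.15 + 16·0.19 + 25·0.14
 = 0.11 + 0 + 0.12 + 0.72 + 1.35 + 3.04 + 3.5
 = 8.84

8.84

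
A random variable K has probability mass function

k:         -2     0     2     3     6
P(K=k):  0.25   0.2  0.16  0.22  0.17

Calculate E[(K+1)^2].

13.74

E[(K+1)^2] = Σ (k+1)^2·P(K=k)
 = 1·0.25 + 1·0.2 + 9·0.16 + 16·0.22 + 49·0.17
 = 0.25 + 0.2 + 1.44 + 3.52 + 8.33
 = 13.74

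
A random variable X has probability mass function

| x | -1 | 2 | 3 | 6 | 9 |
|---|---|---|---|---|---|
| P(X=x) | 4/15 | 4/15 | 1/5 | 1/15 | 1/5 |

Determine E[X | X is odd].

3.2

P(X is odd) = 4/15 + 1/5 + 1/5 = 2/3.
E[X | X is odd] = [(-1)·4/15 + 3·1/5 + 9·1/5] / (2/3)
 = 32/15 / (2/3)
 = 16/5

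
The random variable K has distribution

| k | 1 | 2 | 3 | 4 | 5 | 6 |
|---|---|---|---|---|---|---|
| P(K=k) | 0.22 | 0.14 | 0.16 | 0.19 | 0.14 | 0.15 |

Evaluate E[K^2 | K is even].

P(K is even) = 0.14 + 0.19 + 0.15 = 0.48.
E[K^2 | K is even] = [4·0.14 + 16·0.19 + 36·0.15] / 0.48
 = 9 / 0.48
 = 75/4

18.75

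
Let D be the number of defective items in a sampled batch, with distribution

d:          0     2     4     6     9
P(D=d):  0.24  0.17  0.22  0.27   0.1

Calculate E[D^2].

E[D^2] = Σ d^2·P(D=d)
 = 0·0.24 + 4·0.17 + 16·0.22 + 36·0.27 + 81·0.1
 = 0 + 0.68 + 3.52 + 9.72 + 8.1
 = 22.02

22.02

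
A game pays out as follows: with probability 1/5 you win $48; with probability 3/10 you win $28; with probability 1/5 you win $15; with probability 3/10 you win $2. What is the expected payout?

E[payout] = 48·1/5 + 28·3/10 + 15·1/5 + 2·3/10
 = 48/5 + 42/5 + 3 + 3/5
 = 108/5

21.6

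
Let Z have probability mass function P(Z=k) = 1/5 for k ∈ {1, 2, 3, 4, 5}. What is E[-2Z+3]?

-3

E[-2Z+3] = Σ (-2z+3)·P(Z=z)
 = 1·1/5 + (-1)·1/5 + (-3)·1/5 + (-5)·1/5 + (-7)·1/5
 = 1/5 + (-1/5) + (-3/5) + (-1) + (-7/5)
 = -3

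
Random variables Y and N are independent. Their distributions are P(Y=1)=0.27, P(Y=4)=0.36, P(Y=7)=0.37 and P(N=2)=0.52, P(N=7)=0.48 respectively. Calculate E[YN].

E[YN] = Σ_y Σ_n yn · P(Y=y)P(N=n)
 = 2·0.1404 + 7·0.1296 + 8·0.1872 + 28·0.1728 + 14·0.1924 + 49·0.1776
 = 0.2808 + 0.9072 + 1.4976 + 4.8384 + 2.6936 + 8.7024
 = 18.92

18.92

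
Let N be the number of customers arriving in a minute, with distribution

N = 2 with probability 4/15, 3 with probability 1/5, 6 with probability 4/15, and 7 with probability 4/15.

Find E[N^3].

E[N^3] = Σ n^3·P(N=n)
 = 8·4/15 + 27·1/5 + 216·4/15 + 343·4/15
 = 32/15 + 27/5 + 288/5 + 1372/15
 = 783/5

156.6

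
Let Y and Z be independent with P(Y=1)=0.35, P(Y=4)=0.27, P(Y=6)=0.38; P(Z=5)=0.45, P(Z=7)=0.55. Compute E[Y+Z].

9.81

E[Y+Z] = Σ_y Σ_z (y+z) · P(Y=y)P(Z=z)
 = 6·0.1575 + 8·0.1925 + 9·0.1215 + 11·0.1485 + 11·0.171 + 13·0.209
 = 0.945 + 1.54 + 1.0935 + 1.6335 + 1.881 + 2.717
 = 9.81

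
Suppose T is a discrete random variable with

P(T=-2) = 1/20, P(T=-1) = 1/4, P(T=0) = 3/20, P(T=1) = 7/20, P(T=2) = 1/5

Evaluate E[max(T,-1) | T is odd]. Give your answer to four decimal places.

P(T is odd) = 1/4 + 7/20 = 3/5.
E[max(T,-1) | T is odd] = [(-1)·1/4 + 1·7/20] / (3/5)
 = 1/10 / (3/5)
 = 1/6

0.1667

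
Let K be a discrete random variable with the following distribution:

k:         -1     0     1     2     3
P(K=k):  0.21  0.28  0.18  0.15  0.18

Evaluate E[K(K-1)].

E[K(K-1)] = Σ k(k-1)·P(K=k)
 = 2·0.21 + 0·0.28 + 0·0.18 + 2·0.15 + 6·0.18
 = 0.42 + 0 + 0 + 0.3 + 1.08
 = 1.8

1.8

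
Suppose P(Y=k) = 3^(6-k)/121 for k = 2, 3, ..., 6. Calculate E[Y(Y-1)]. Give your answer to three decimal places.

4.314

E[Y(Y-1)] = Σ y(y-1)·P(Y=y)
 = 2·81/121 + 6·27/121 + 12·9/121 + 20·3/121 + 30·1/121
 = 162/121 + 162/121 + 108/121 + 60/121 + 30/121
 = 522/121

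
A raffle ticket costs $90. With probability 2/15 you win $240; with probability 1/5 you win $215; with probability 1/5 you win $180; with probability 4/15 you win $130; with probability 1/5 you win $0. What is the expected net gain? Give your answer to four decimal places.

E[payout] = 240·2/15 + 215·1/5 + 180·1/5 + 130·4/15 + 0·1/5
 = 32 + 43 + 36 + 104/3 + 0
 = 437/3
Net = 437/3 - 90 = 167/3

55.6667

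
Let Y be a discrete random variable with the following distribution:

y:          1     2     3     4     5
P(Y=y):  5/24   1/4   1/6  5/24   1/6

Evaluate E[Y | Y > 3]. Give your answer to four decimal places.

P(Y > 3) = 5/24 + 1/6 = 3/8.
E[Y | Y > 3] = [4·5/24 + 5·1/6] / (3/8)
 = 5/3 / (3/8)
 = 40/9

4.4444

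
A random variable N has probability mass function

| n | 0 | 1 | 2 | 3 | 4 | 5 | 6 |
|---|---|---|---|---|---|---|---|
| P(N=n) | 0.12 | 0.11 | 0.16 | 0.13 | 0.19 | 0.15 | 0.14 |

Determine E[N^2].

E[N^2] = Σ n^2·P(N=n)
 = 0·0.12 + 1·0.11 + 4·0.16 + 9·0.13 + 16·0.19 + 25·0.15 + 36·0.14
 = 0 + 0.11 + 0.64 + 1.17 + 3.04 + 3.75 + 5.04
 = 13.75

13.75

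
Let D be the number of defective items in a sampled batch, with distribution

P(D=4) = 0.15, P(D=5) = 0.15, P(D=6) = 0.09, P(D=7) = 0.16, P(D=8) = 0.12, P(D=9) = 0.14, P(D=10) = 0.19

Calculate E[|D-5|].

2.43

E[|D-5|] = Σ |d-5|·P(D=d)
 = 1·0.15 + 0·0.15 + 1·0.09 + 2·0.16 + 3·0.12 + 4·0.14 + 5·0.19
 = 0.15 + 0 + 0.09 + 0.32 + 0.36 + 0.56 + 0.95
 = 2.43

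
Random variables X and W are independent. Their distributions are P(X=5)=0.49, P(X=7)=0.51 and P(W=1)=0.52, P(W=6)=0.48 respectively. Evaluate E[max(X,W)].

E[max(X,W)] = Σ_x Σ_w max(x,w) · P(X=x)P(W=w)
 = 5·0.2548 + 6·0.2352 + 7·0.2652 + 7·0.2448
 = 1.274 + 1.4112 + 1.8564 + 1.7136
 = 6.2552

6.2552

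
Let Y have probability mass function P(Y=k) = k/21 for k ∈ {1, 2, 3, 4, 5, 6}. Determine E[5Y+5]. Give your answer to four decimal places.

E[5Y+5] = Σ (5y+5)·P(Y=y)
 = 10·1/21 + 15·2/21 + 20·1/7 + 25·4/21 + 30·5/21 + 35·2/7
 = 10/21 + 10/7 + 20/7 + 100/21 + 50/7 + 10
 = 80/3

26.6667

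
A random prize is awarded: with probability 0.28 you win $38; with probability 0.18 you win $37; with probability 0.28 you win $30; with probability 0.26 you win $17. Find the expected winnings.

E[payout] = 38·0.28 + 37·0.18 + 30·0.28 + 17·0.26
 = 10.64 + 6.66 + 8.4 + 4.42
 = 30.12

30.12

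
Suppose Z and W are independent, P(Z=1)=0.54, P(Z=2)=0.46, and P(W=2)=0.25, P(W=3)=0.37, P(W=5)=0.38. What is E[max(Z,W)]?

E[max(Z,W)] = Σ_z Σ_w max(z,w) · P(Z=z)P(W=w)
 = 2·0.135 + 3·0.1998 + 5·0.2052 + 2·0.115 + 3·0.1702 + 5·0.1748
 = 0.27 + 0.5994 + 1.026 + 0.23 + 0.5106 + 0.874
 = 3.51

3.51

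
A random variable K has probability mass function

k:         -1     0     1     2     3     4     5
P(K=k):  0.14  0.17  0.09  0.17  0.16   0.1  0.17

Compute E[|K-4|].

E[|K-4|] = Σ |k-4|·P(K=k)
 = 5·0.14 + 4·0.17 + 3·0.09 + 2·0.17 + 1·0.16 + 0·0.1 + 1·0.17
 = 0.7 + 0.68 + 0.27 + 0.34 + 0.16 + 0 + 0.17
 = 2.32

2.32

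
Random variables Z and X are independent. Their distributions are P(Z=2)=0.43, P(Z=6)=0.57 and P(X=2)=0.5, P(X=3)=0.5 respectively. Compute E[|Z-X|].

2.21

E[|Z-X|] = Σ_z Σ_x |z-x| · P(Z=z)P(X=x)
 = 0·0.215 + 1·0.215 + 4·0.285 + 3·0.285
 = 0 + 0.215 + 1.14 + 0.855
 = 2.21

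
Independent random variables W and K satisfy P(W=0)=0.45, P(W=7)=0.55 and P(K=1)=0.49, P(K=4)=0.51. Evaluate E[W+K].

E[W+K] = Σ_w Σ_k (w+k) · P(W=w)P(K=k)
 = 1·0.2205 + 4·0.2295 + 8·0.2695 + 11·0.2805
 = 0.2205 + 0.918 + 2.156 + 3.0855
 = 6.38

6.38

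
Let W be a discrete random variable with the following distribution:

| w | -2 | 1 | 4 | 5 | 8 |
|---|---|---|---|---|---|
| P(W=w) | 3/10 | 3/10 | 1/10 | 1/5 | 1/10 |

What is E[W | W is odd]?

P(W is odd) = 3/10 + 1/5 = 1/2.
E[W | W is odd] = [1·3/10 + 5·1/5] / (1/2)
 = 13/10 / (1/2)
 = 13/5

2.6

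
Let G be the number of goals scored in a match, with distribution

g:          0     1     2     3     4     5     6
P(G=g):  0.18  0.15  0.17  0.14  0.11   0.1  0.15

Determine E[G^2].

E[G^2] = Σ g^2·P(G=g)
 = 0·0.18 + 1·0.15 + 4·0.17 + 9·0.14 + 16·0.11 + 25·0.1 + 36·0.15
 = 0 + 0.15 + 0.68 + 1.26 + 1.76 + 2.5 + 5.4
 = 11.75

11.75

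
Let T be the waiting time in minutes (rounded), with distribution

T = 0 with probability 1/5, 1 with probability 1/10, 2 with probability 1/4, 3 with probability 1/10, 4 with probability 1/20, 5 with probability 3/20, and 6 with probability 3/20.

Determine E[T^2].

E[T^2] = Σ t^2·P(T=t)
 = 0·1/5 + 1·1/10 + 4·1/4 + 9·1/10 + 16·1/20 + 25·3/20 + 36·3/20
 = 0 + 1/10 + 1 + 9/10 + 4/5 + 15/4 + 27/5
 = 239/20

11.95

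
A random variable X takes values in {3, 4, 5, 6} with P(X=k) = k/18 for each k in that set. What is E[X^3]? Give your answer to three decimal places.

125.444

E[X^3] = Σ x^3·P(X=x)
 = 27·1/6 + 64·2/9 + 125·5/18 + 216·1/3
 = 9/2 + 128/9 + 625/18 + 72
 = 1129/9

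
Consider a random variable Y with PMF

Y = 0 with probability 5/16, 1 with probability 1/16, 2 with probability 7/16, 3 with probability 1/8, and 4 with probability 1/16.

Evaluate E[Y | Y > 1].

2.4

P(Y > 1) = 7/16 + 1/8 + 1/16 = 5/8.
E[Y | Y > 1] = [2·7/16 + 3·1/8 + 4·1/16] / (5/8)
 = 3/2 / (5/8)
 = 12/5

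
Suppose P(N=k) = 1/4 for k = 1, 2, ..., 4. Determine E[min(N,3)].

2.25

E[min(N,3)] = Σ min(n,3)·P(N=n)
 = 1·1/4 + 2·1/4 + 3·1/4 + 3·1/4
 = 1/4 + 1/2 + 3/4 + 3/4
 = 9/4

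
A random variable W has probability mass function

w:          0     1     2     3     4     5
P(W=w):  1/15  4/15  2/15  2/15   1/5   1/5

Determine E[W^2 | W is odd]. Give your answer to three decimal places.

10.778

P(W is odd) = 4/15 + 2/15 + 1/5 = 3/5.
E[W^2 | W is odd] = [1·4/15 + 9·2/15 + 25·1/5] / (3/5)
 = 97/15 / (3/5)
 = 97/9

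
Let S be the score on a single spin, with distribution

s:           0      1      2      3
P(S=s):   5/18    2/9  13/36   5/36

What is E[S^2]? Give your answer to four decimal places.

E[S^2] = Σ s^2·P(S=s)
 = 0·5/18 + 1·2/9 + 4·13/36 + 9·5/36
 = 0 + 2/9 + 13/9 + 5/4
 = 35/12

2.9167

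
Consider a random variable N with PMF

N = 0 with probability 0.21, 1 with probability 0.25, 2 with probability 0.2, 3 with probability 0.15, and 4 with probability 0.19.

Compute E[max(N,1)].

2.07

E[max(N,1)] = Σ max(n,1)·P(N=n)
 = 1·0.21 + 1·0.25 + 2·0.2 + 3·0.15 + 4·0.19
 = 0.21 + 0.25 + 0.4 + 0.45 + 0.76
 = 2.07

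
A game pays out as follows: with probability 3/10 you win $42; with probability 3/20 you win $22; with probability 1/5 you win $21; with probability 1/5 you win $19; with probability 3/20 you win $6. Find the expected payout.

24.8

E[payout] = 42·3/10 + 22·3/20 + 21·1/5 + 19·1/5 + 6·3/20
 = 63/5 + 33/10 + 21/5 + 19/5 + 9/10
 = 124/5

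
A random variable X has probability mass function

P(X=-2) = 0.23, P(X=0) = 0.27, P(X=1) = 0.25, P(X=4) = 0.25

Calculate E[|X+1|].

2.25

E[|X+1|] = Σ |x+1|·P(X=x)
 = 1·0.23 + 1·0.27 + 2·0.25 + 5·0.25
 = 0.23 + 0.27 + 0.5 + 1.25
 = 2.25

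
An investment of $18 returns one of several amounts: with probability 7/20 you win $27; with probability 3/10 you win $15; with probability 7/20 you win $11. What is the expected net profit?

E[payout] = 27·7/20 + 15·3/10 + 11·7/20
 = 189/20 + 9/2 + 77/20
 = 89/5
Net = 89/5 - 18 = -1/5

-0.2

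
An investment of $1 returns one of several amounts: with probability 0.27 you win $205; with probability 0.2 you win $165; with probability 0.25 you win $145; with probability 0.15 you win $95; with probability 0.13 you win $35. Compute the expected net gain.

E[payout] = 205·0.27 + 165·0.2 + 145·0.25 + 95·0.15 + 35·0.13
 = 55.35 + 33 + 36.25 + 14.25 + 4.55
 = 143.4
Net = 143.4 - 1 = 142.4

142.4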